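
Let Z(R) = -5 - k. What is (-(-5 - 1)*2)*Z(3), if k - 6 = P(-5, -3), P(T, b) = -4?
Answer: -84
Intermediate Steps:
k = 2 (k = 6 - 4 = 2)
Z(R) = -7 (Z(R) = -5 - 1*2 = -5 - 2 = -7)
(-(-5 - 1)*2)*Z(3) = -(-5 - 1)*2*(-7) = -(-6)*2*(-7) = -1*(-12)*(-7) = 12*(-7) = -84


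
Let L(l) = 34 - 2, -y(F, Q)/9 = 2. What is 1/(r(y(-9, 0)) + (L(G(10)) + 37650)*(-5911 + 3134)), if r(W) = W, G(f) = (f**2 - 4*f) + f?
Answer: -1/104642932 ≈ -9.5563e-9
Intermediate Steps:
y(F, Q) = -18 (y(F, Q) = -9*2 = -18)
G(f) = f**2 - 3*f
L(l) = 32
1/(r(y(-9, 0)) + (L(G(10)) + 37650)*(-5911 + 3134)) = 1/(-18 + (32 + 37650)*(-5911 + 3134)) = 1/(-18 + 37682*(-2777)) = 1/(-18 - 104642914) = 1/(-104642932) = -1/104642932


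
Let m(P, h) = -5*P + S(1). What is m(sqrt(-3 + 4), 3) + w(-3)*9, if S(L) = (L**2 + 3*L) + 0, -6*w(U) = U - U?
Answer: -1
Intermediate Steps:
w(U) = 0 (w(U) = -(U - U)/6 = -1/6*0 = 0)
S(L) = L**2 + 3*L
m(P, h) = 4 - 5*P (m(P, h) = -5*P + 1*(3 + 1) = -5*P + 1*4 = -5*P + 4 = 4 - 5*P)
m(sqrt(-3 + 4), 3) + w(-3)*9 = (4 - 5*sqrt(-3 + 4)) + 0*9 = (4 - 5*sqrt(1)) + 0 = (4 - 5*1) + 0 = (4 - 5) + 0 = -1 + 0 = -1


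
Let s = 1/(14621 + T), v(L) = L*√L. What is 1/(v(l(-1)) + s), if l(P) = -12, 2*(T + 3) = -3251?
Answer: 25985/583390274402 + 4051321350*I*√3/291695137201 ≈ 4.4541e-8 + 0.024056*I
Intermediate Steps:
T = -3257/2 (T = -3 + (½)*(-3251) = -3 - 3251/2 = -3257/2 ≈ -1628.5)
v(L) = L^(3/2)
s = 2/25985 (s = 1/(14621 - 3257/2) = 1/(25985/2) = 2/25985 ≈ 7.6968e-5)
1/(v(l(-1)) + s) = 1/((-12)^(3/2) + 2/25985) = 1/(-24*I*√3 + 2/25985) = 1/(2/25985 - 24*I*√3)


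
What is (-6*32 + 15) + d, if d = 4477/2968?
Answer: -520859/2968 ≈ -175.49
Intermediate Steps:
d = 4477/2968 (d = 4477*(1/2968) = 4477/2968 ≈ 1.5084)
(-6*32 + 15) + d = (-6*32 + 15) + 4477/2968 = (-192 + 15) + 4477/2968 = -177 + 4477/2968 = -520859/2968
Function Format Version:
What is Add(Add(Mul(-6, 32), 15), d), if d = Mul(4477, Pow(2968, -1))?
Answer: Rational(-520859, 2968) ≈ -175.49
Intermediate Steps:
d = Rational(4477, 2968) (d = Mul(4477, Rational(1, 2968)) = Rational(4477, 2968) ≈ 1.5084)
Add(Add(Mul(-6, 32), 15), d) = Add(Add(Mul(-6, 32), 15), Rational(4477, 2968)) = Add(Add(-192, 15), Rational(4477, 2968)) = Add(-177, Rational(4477, 2968)) = Rational(-520859, 2968)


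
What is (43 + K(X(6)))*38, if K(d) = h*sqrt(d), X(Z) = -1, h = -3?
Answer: 1634 - 114*I ≈ 1634.0 - 114.0*I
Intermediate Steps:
K(d) = -3*sqrt(d)
(43 + K(X(6)))*38 = (43 - 3*I)*38 = 1634 - 114*I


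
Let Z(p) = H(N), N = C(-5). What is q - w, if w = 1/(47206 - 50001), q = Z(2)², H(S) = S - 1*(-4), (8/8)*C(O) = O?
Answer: 2796/2795 ≈ 1.0004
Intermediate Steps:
C(O) = O
N = -5
H(S) = 4 + S (H(S) = S + 4 = 4 + S)
Z(p) = -1 (Z(p) = 4 - 5 = -1)
q = 1 (q = (-1)² = 1)
w = -1/2795 (w = 1/(-2795) = -1/2795 ≈ -0.00035778)
q - w = 1 - 1*(-1/2795) = 1 + 1/2795 = 2796/2795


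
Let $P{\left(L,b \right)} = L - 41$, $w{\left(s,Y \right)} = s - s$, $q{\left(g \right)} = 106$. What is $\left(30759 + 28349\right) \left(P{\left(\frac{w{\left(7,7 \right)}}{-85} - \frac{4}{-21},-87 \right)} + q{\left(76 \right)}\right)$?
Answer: $\frac{11559836}{3} \approx 3.8533 \cdot 10^{6}$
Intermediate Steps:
$w{\left(s,Y \right)} = 0$
$P{\left(L,b \right)} = -41 + L$
$\left(30759 + 28349\right) \left(P{\left(\frac{w{\left(7,7 \right)}}{-85} - \frac{4}{-21},-87 \right)} + q{\left(76 \right)}\right) = \left(30759 + 28349\right) \left(\left(-41 + \left(\frac{0}{-85} - \frac{4}{-21}\right)\right) + 106\right) = 59108 \left(\left(-41 + \left(0 \left(- \frac{1}{85}\right) - - \frac{4}{21}\right)\right) + 106\right) = 59108 \left(\left(-41 + \left(0 + \frac{4}{21}\right)\right) + 106\right) = 59108 \left(\left(-41 + \frac{4}{21}\right) + 106\right) = 59108 \left(- \frac{857}{21} + 106\right) = 59108 \cdot \frac{1369}{21} = \frac{11559836}{3}$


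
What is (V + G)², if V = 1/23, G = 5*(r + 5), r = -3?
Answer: 53361/529 ≈ 100.87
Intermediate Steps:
G = 10 (G = 5*(-3 + 5) = 5*2 = 10)
V = 1/23 ≈ 0.043478
(V + G)² = (1/23 + 10)² = (231/23)² = 53361/529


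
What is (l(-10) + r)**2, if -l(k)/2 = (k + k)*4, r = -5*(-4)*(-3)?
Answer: 10000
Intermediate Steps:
r = -60 (r = 20*(-3) = -60)
l(k) = -16*k (l(k) = -2*(k + k)*4 = -2*2*k*4 = -16*k)
(l(-10) + r)**2 = (-16*(-10) - 60)**2 = (160 - 60)**2 = 100**2 = 10000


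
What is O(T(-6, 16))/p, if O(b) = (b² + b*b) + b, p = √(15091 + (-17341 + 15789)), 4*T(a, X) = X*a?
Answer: 376*√13539/4513 ≈ 9.6943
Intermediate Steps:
T(a, X) = X*a/4 (T(a, X) = (X*a)/4 = X*a/4)
p = √13539 (p = √(15091 - 1552) = √13539 ≈ 116.36)
O(b) = b + 2*b² (O(b) = (b² + b²) + b = 2*b² + b = b + 2*b²)
O(T(-6, 16))/p = (((¼)*16*(-6))*(1 + 2*((¼)*16*(-6))))/(√13539) = (-24*(1 + 2*(-24)))*(√13539/13539) = (-24*(1 - 48))*(√13539/13539) = (-24*(-47))*(√13539/13539) = 1128*(√13539/13539) = 376*√13539/4513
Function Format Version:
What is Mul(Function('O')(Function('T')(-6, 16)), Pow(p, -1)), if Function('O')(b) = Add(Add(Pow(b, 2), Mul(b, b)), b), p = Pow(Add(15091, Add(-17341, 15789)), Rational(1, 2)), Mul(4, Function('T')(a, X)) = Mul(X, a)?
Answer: Mul(Rational(376, 4513), Pow(13539, Rational(1, 2))) ≈ 9.6943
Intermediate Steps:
Function('T')(a, X) = Mul(Rational(1, 4), X, a) (Function('T')(a, X) = Mul(Rational(1, 4), Mul(X, a)) = Mul(Rational(1, 4), X, a))
p = Pow(13539, Rational(1, 2)) (p = Pow(Add(15091, -1552), Rational(1, 2)) = Pow(13539, Rational(1, 2)) ≈ 116.36)
Function('O')(b) = Add(b, Mul(2, Pow(b, 2))) (Function('O')(b) = Add(Add(Pow(b, 2), Pow(b, 2)), b) = Add(Mul(2, Pow(b, 2)), b) = Add(b, Mul(2, Pow(b, 2))))
Mul(Function('O')(Function('T')(-6, 16)), Pow(p, -1)) = Mul(Mul(Mul(Rational(1, 4), 16, -6), Add(1, Mul(2, Mul(Rational(1, 4), 16, -6)))), Pow(Pow(13539, Rational(1, 2)), -1)) = Mul(Mul(-24, Add(1, Mul(2, -24))), Mul(Rational(1, 13539), Pow(13539, Rational(1, 2)))) = Mul(Mul(-24, Add(1, -48)), Mul(Rational(1, 13539), Pow(13539, Rational(1, 2)))) = Mul(Mul(-24, -47), Mul(Rational(1, 13539), Pow(13539, Rational(1, 2)))) = Mul(1128, Mul(Rational(1, 13539), Pow(13539, Rational(1, 2)))) = Mul(Rational(376, 4513), Pow(13539, Rational(1, 2)))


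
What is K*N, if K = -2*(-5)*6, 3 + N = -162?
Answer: -9900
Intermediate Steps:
N = -165 (N = -3 - 162 = -165)
K = 60 (K = 10*6 = 60)
K*N = 60*(-165) = -9900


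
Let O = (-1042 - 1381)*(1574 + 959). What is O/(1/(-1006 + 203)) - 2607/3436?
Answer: 16933912223965/3436 ≈ 4.9284e+9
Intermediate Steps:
O = -6137459 (O = -2423*2533 = -6137459)
O/(1/(-1006 + 203)) - 2607/3436 = -6137459/(1/(-1006 + 203)) - 2607/3436 = -6137459/(1/(-803)) - 2607*1/3436 = -6137459/(-1/803) - 2607/3436 = -6137459*(-803) - 2607/3436 = 4928379577 - 2607/3436 = 16933912223965/3436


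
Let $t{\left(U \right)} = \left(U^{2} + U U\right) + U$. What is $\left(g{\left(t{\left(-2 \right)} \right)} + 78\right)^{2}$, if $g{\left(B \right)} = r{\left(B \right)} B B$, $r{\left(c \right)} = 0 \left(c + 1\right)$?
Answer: $6084$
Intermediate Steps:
$r{\left(c \right)} = 0$ ($r{\left(c \right)} = 0 \left(1 + c\right) = 0$)
$t{\left(U \right)} = U + 2 U^{2}$ ($t{\left(U \right)} = \left(U^{2} + U^{2}\right) + U = 2 U^{2} + U = U + 2 U^{2}$)
$g{\left(B \right)} = 0$ ($g{\left(B \right)} = 0 B B = 0 B = 0$)
$\left(g{\left(t{\left(-2 \right)} \right)} + 78\right)^{2} = \left(0 + 78\right)^{2} = 78^{2} = 6084$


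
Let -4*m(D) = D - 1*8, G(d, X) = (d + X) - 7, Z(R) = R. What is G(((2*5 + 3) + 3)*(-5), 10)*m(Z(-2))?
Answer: -385/2 ≈ -192.50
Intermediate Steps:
G(d, X) = -7 + X + d (G(d, X) = (X + d) - 7 = -7 + X + d)
m(D) = 2 - D/4 (m(D) = -(D - 1*8)/4 = -(D - 8)/4 = -(-8 + D)/4 = 2 - D/4)
G(((2*5 + 3) + 3)*(-5), 10)*m(Z(-2)) = (-7 + 10 + ((2*5 + 3) + 3)*(-5))*(2 - ¼*(-2)) = (-7 + 10 + ((10 + 3) + 3)*(-5))*(2 + ½) = (-7 + 10 + (13 + 3)*(-5))*(5/2) = (-7 + 10 + 16*(-5))*(5/2) = (-7 + 10 - 80)*(5/2) = -77*5/2 = -385/2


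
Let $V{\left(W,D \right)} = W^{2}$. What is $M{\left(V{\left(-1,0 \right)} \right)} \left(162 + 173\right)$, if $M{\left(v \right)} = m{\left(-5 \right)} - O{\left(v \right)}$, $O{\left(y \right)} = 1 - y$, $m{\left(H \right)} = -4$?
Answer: $-1340$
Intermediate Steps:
$M{\left(v \right)} = -5 + v$ ($M{\left(v \right)} = -4 - \left(1 - v\right) = -4 + \left(-1 + v\right) = -5 + v$)
$M{\left(V{\left(-1,0 \right)} \right)} \left(162 + 173\right) = \left(-5 + \left(-1\right)^{2}\right) \left(162 + 173\right) = \left(-5 + 1\right) 335 = \left(-4\right) 335 = -1340$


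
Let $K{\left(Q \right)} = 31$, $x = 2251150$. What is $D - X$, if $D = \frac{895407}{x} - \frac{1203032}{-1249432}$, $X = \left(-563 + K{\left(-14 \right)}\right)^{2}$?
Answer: $- \frac{99505766312634697}{351582355850} \approx -2.8302 \cdot 10^{5}$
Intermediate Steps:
$X = 283024$ ($X = \left(-563 + 31\right)^{2} = \left(-532\right)^{2} = 283024$)
$D = \frac{478369455703}{351582355850}$ ($D = \frac{895407}{2251150} - \frac{1203032}{-1249432} = 895407 \cdot \frac{1}{2251150} - - \frac{150379}{156179} = \frac{895407}{2251150} + \frac{150379}{156179} = \frac{478369455703}{351582355850} \approx 1.3606$)
$D - X = \frac{478369455703}{351582355850} - 283024 = - \frac{99505766312634697}{351582355850}$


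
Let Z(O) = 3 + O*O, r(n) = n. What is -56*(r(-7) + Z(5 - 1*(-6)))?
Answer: -6552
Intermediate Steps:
Z(O) = 3 + O²
-56*(r(-7) + Z(5 - 1*(-6))) = -56*(-7 + (3 + (5 - 1*(-6))²)) = -56*(-7 + (3 + (5 + 6)²)) = -56*(-7 + (3 + 11²)) = -56*(-7 + (3 + 121)) = -56*(-7 + 124) = -56*117 = -6552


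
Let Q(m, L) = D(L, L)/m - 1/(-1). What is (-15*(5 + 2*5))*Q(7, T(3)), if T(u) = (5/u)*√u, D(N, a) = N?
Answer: -225 - 375*√3/7 ≈ -317.79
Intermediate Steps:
T(u) = 5/√u
Q(m, L) = 1 + L/m (Q(m, L) = L/m - 1/(-1) = L/m - 1*(-1) = L/m + 1 = 1 + L/m)
(-15*(5 + 2*5))*Q(7, T(3)) = (-15*(5 + 2*5))*((5/√3 + 7)/7) = (-15*(5 + 10))*((5*(√3/3) + 7)/7) = (-15*15)*((5*√3/3 + 7)/7) = -225*(7 + 5*√3/3)/7 = -225*(1 + 5*√3/21) = -225 - 375*√3/7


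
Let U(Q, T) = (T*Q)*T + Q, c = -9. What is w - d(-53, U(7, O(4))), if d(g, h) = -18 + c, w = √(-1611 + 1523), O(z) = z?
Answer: 27 + 2*I*√22 ≈ 27.0 + 9.3808*I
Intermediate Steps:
U(Q, T) = Q + Q*T² (U(Q, T) = (Q*T)*T + Q = Q*T² + Q = Q + Q*T²)
w = 2*I*√22 (w = √(-88) = 2*I*√22 ≈ 9.3808*I)
d(g, h) = -27 (d(g, h) = -18 - 9 = -27)
w - d(-53, U(7, O(4))) = 2*I*√22 - 1*(-27) = 2*I*√22 + 27 = 27 + 2*I*√22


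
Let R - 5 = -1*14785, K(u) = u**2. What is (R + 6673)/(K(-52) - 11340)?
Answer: 8107/8636 ≈ 0.93874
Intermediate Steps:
R = -14780 (R = 5 - 1*14785 = 5 - 14785 = -14780)
(R + 6673)/(K(-52) - 11340) = (-14780 + 6673)/((-52)**2 - 11340) = -8107/(2704 - 11340) = -8107/(-8636) = -8107*(-1/8636) = 8107/8636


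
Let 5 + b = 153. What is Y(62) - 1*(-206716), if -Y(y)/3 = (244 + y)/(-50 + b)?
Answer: 10128625/49 ≈ 2.0671e+5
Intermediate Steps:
b = 148 (b = -5 + 153 = 148)
Y(y) = -366/49 - 3*y/98 (Y(y) = -3*(244 + y)/(-50 + 148) = -3*(244 + y)/98 = -3*(122/49 + y/98) = -366/49 - 3*y/98)
Y(62) - 1*(-206716) = (-366/49 - 3/98*62) - 1*(-206716) = (-366/49 - 93/49) + 206716 = -459/49 + 206716 = 10128625/49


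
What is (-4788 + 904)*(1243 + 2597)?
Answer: -14914560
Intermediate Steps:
(-4788 + 904)*(1243 + 2597) = -3884*3840 = -14914560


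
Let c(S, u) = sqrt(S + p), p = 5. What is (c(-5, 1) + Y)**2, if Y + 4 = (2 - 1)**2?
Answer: 9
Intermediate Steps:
c(S, u) = sqrt(5 + S) (c(S, u) = sqrt(S + 5) = sqrt(5 + S))
Y = -3 (Y = -4 + (2 - 1)**2 = -4 + 1**2 = -4 + 1 = -3)
(c(-5, 1) + Y)**2 = (sqrt(5 - 5) - 3)**2 = (sqrt(0) - 3)**2 = (0 - 3)**2 = (-3)**2 = 9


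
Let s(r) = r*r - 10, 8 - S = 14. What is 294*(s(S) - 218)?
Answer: -56448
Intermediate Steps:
S = -6 (S = 8 - 1*14 = 8 - 14 = -6)
s(r) = -10 + r**2 (s(r) = r**2 - 10 = -10 + r**2)
294*(s(S) - 218) = 294*((-10 + (-6)**2) - 218) = 294*((-10 + 36) - 218) = 294*(26 - 218) = 294*(-192) = -56448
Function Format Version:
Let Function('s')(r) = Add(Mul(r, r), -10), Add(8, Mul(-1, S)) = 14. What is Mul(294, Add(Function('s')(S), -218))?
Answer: -56448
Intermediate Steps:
S = -6 (S = Add(8, Mul(-1, 14)) = Add(8, -14) = -6)
Function('s')(r) = Add(-10, Pow(r, 2)) (Function('s')(r) = Add(Pow(r, 2), -10) = Add(-10, Pow(r, 2)))
Mul(294, Add(Function('s')(S), -218)) = Mul(294, Add(Add(-10, Pow(-6, 2)), -218)) = Mul(294, Add(Add(-10, 36), -218)) = Mul(294, Add(26, -218)) = Mul(294, -192) = -56448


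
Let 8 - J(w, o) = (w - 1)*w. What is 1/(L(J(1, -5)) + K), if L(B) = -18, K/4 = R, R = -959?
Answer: -1/3854 ≈ -0.00025947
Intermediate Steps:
J(w, o) = 8 - w*(-1 + w) (J(w, o) = 8 - (w - 1)*w = 8 - (-1 + w)*w = 8 - w*(-1 + w))
K = -3836 (K = 4*(-959) = -3836)
1/(L(J(1, -5)) + K) = 1/(-18 - 3836) = 1/(-3854) = -1/3854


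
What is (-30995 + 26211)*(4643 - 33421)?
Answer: 137673952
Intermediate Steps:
(-30995 + 26211)*(4643 - 33421) = -4784*(-28778) = 137673952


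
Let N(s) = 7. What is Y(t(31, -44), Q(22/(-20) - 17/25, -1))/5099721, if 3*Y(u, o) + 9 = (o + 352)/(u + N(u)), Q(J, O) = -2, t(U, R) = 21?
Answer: 7/30598326 ≈ 2.2877e-7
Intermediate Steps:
Y(u, o) = -3 + (352 + o)/(3*(7 + u)) (Y(u, o) = -3 + ((o + 352)/(u + 7))/3 = -3 + ((352 + o)/(7 + u))/3 = -3 + (352 + o)/(3*(7 + u)))
Y(t(31, -44), Q(22/(-20) - 17/25, -1))/5099721 = ((289 - 2 - 9*21)/(3*(7 + 21)))/5099721 = ((⅓)*(289 - 2 - 189)/28)*(1/5099721) = ((⅓)*(1/28)*98)*(1/5099721) = (7/6)*(1/5099721) = 7/30598326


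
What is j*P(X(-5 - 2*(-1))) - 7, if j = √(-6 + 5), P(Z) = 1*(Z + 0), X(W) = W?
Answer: -7 - 3*I ≈ -7.0 - 3.0*I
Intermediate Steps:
P(Z) = Z (P(Z) = 1*Z = Z)
j = I (j = √(-1) = I ≈ 1.0*I)
j*P(X(-5 - 2*(-1))) - 7 = I*(-5 - 2*(-1)) - 7 = I*(-5 + 2) - 7 = I*(-3) - 7 = -3*I - 7 = -7 - 3*I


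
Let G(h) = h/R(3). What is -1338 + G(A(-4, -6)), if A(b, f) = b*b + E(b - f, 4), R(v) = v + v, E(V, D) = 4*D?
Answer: -3998/3 ≈ -1332.7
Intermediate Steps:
R(v) = 2*v
A(b, f) = 16 + b² (A(b, f) = b*b + 4*4 = b² + 16 = 16 + b²)
G(h) = h/6 (G(h) = h/((2*3)) = h/6)
-1338 + G(A(-4, -6)) = -1338 + (16 + (-4)²)/6 = -1338 + (16 + 16)/6 = -1338 + (⅙)*32 = -1338 + 16/3 = -3998/3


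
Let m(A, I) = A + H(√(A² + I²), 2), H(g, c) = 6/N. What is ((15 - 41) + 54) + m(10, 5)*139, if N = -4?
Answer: 2419/2 ≈ 1209.5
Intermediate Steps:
H(g, c) = -3/2 (H(g, c) = 6/(-4) = 6*(-¼) = -3/2)
m(A, I) = -3/2 + A (m(A, I) = A - 3/2 = -3/2 + A)
((15 - 41) + 54) + m(10, 5)*139 = ((15 - 41) + 54) + (-3/2 + 10)*139 = (-26 + 54) + (17/2)*139 = 28 + 2363/2 = 2419/2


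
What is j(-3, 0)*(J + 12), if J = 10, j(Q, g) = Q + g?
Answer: -66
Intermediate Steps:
j(-3, 0)*(J + 12) = (-3 + 0)*(10 + 12) = -3*22 = -66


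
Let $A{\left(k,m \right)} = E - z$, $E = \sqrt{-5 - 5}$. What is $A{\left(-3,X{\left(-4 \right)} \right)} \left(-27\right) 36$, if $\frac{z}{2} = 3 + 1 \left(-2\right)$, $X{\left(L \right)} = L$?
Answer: $1944 - 972 i \sqrt{10} \approx 1944.0 - 3073.7 i$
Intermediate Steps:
$E = i \sqrt{10}$ ($E = \sqrt{-10} = i \sqrt{10} \approx 3.1623 i$)
$z = 2$ ($z = 2 \left(3 + 1 \left(-2\right)\right) = 2 \left(3 - 2\right) = 2 \cdot 1 = 2$)
$A{\left(k,m \right)} = -2 + i \sqrt{10}$ ($A{\left(k,m \right)} = i \sqrt{10} - 2 = -2 + i \sqrt{10}$)
$A{\left(-3,X{\left(-4 \right)} \right)} \left(-27\right) 36 = \left(-2 + i \sqrt{10}\right) \left(-27\right) 36 = \left(54 - 27 i \sqrt{10}\right) 36 = 1944 - 972 i \sqrt{10}$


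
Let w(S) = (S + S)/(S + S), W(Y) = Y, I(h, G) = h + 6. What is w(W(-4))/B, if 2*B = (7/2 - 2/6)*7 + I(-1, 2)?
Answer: 12/163 ≈ 0.073620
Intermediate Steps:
I(h, G) = 6 + h
w(S) = 1 (w(S) = (2*S)/((2*S)) = (2*S)*(1/(2*S)) = 1)
B = 163/12 (B = ((7/2 - 2/6)*7 + (6 - 1))/2 = ((7*(½) - 2*⅙)*7 + 5)/2 = ((7/2 - ⅓)*7 + 5)/2 = ((19/6)*7 + 5)/2 = (133/6 + 5)/2 = (½)*(163/6) = 163/12 ≈ 13.583)
w(W(-4))/B = 1/(163/12) = 1*(12/163) = 12/163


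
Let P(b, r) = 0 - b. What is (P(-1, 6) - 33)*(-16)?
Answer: 512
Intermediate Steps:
P(b, r) = -b
(P(-1, 6) - 33)*(-16) = (-1*(-1) - 33)*(-16) = (1 - 33)*(-16) = -32*(-16) = 512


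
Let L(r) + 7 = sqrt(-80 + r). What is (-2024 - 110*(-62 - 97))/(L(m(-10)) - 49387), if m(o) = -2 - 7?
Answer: -763927604/2439767325 - 15466*I*sqrt(89)/2439767325 ≈ -0.31312 - 5.9803e-5*I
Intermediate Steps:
m(o) = -9
L(r) = -7 + sqrt(-80 + r)
(-2024 - 110*(-62 - 97))/(L(m(-10)) - 49387) = (-2024 - 110*(-62 - 97))/((-7 + sqrt(-80 - 9)) - 49387) = (-2024 - 110*(-159))/((-7 + sqrt(-89)) - 49387) = (-2024 + 17490)/((-7 + I*sqrt(89)) - 49387) = 15466/(-49394 + I*sqrt(89))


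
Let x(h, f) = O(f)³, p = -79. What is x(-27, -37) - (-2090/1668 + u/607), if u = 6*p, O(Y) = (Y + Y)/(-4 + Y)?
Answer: 276102985463/34890429198 ≈ 7.9134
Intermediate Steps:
O(Y) = 2*Y/(-4 + Y) (O(Y) = (2*Y)/(-4 + Y) = 2*Y/(-4 + Y))
x(h, f) = 8*f³/(-4 + f)³ (x(h, f) = (2*f/(-4 + f))³ = 8*f³/(-4 + f)³)
u = -474 (u = 6*(-79) = -474)
x(-27, -37) - (-2090/1668 + u/607) = 8*(-37)³/(-4 - 37)³ - (-2090/1668 - 474/607) = 8*(-50653)/(-41)³ - (-2090*1/1668 - 474*1/607) = 8*(-50653)*(-1/68921) - (-1045/834 - 474/607) = 405224/68921 - 1*(-1029631/506238) = 405224/68921 + 1029631/506238 = 276102985463/34890429198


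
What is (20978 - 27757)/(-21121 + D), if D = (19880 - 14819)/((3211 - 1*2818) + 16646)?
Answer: 115507381/359875658 ≈ 0.32096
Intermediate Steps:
D = 5061/17039 (D = 5061/((3211 - 2818) + 16646) = 5061/(393 + 16646) = 5061/17039 ≈ 0.29702)
(20978 - 27757)/(-21121 + D) = (20978 - 27757)/(-21121 + 5061/17039) = -6779/(-359875658/17039) = -6779*(-17039/359875658) = 115507381/359875658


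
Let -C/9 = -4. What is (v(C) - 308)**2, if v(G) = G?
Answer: 73984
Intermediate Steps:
C = 36 (C = -9*(-4) = 36)
(v(C) - 308)**2 = (36 - 308)**2 = (-272)**2 = 73984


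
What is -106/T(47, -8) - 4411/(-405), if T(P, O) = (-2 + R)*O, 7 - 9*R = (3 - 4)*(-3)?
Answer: 53831/22680 ≈ 2.3735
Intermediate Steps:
R = 4/9 (R = 7/9 - (3 - 4)*(-3)/9 = 7/9 - (-1)*(-3)/9 = 7/9 - ⅑*3 = 7/9 - ⅓ = 4/9 ≈ 0.44444)
T(P, O) = -14*O/9 (T(P, O) = (-2 + 4/9)*O = -14*O/9)
-106/T(47, -8) - 4411/(-405) = -106/((-14/9*(-8))) - 4411/(-405) = -106/112/9 - 4411*(-1/405) = -106*9/112 + 4411/405 = -477/56 + 4411/405 = 53831/22680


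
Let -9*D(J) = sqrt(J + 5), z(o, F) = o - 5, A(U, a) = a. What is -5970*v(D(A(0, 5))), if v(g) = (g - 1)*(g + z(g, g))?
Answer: -845750/27 - 13930*sqrt(10)/3 ≈ -46008.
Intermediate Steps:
z(o, F) = -5 + o
D(J) = -sqrt(5 + J)/9 (D(J) = -sqrt(J + 5)/9 = -sqrt(5 + J)/9)
v(g) = (-1 + g)*(-5 + 2*g) (v(g) = (g - 1)*(g + (-5 + g)) = (-1 + g)*(-5 + 2*g))
-5970*v(D(A(0, 5))) = -5970*(5 - (-7)*sqrt(5 + 5)/9 + 2*(-sqrt(5 + 5)/9)**2) = -5970*(5 - (-7)*sqrt(10)/9 + 2*(-sqrt(10)/9)**2) = -5970*(5 + 7*sqrt(10)/9 + 2*(10/81)) = -5970*(5 + 7*sqrt(10)/9 + 20/81) = -5970*(425/81 + 7*sqrt(10)/9) = -845750/27 - 13930*sqrt(10)/3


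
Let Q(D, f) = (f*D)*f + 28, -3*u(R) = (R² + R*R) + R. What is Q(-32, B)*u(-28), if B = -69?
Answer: 234578960/3 ≈ 7.8193e+7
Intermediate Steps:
u(R) = -2*R²/3 - R/3 (u(R) = -((R² + R*R) + R)/3 = -((R² + R²) + R)/3 = -(2*R² + R)/3 = -(R + 2*R²)/3 = -2*R²/3 - R/3)
Q(D, f) = 28 + D*f² (Q(D, f) = (D*f)*f + 28 = D*f² + 28 = 28 + D*f²)
Q(-32, B)*u(-28) = (28 - 32*(-69)²)*(-⅓*(-28)*(1 + 2*(-28))) = (28 - 32*4761)*(-⅓*(-28)*(1 - 56)) = (28 - 152352)*(-⅓*(-28)*(-55)) = -152324*(-1540/3) = 234578960/3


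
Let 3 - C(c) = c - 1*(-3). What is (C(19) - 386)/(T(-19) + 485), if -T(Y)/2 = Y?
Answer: -405/523 ≈ -0.77438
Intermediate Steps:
T(Y) = -2*Y
C(c) = -c (C(c) = 3 - (c - 1*(-3)) = 3 - (c + 3) = 3 - (3 + c) = 3 + (-3 - c) = -c)
(C(19) - 386)/(T(-19) + 485) = (-1*19 - 386)/(-2*(-19) + 485) = (-19 - 386)/(38 + 485) = -405/523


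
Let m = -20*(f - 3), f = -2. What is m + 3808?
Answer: 3908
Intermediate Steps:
m = 100 (m = -20*(-2 - 3) = -20*(-5) = 100)
m + 3808 = 100 + 3808 = 3908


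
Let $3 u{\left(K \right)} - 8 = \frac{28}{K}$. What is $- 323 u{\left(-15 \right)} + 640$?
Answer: $- \frac{916}{45} \approx -20.356$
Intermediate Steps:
$u{\left(K \right)} = \frac{8}{3} + \frac{28}{3 K}$ ($u{\left(K \right)} = \frac{8}{3} + \frac{28 \frac{1}{K}}{3} = \frac{8}{3} + \frac{28}{3 K}$)
$- 323 u{\left(-15 \right)} + 640 = - 323 \frac{4 \left(7 + 2 \left(-15\right)\right)}{3 \left(-15\right)} + 640 = - 323 \cdot \frac{4}{3} \left(- \frac{1}{15}\right) \left(7 - 30\right) + 640 = - 323 \cdot \frac{4}{3} \left(- \frac{1}{15}\right) \left(-23\right) + 640 = \left(-323\right) \frac{92}{45} + 640 = - \frac{29716}{45} + 640 = - \frac{916}{45}$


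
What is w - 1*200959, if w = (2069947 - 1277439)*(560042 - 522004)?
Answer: 30145218345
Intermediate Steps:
w = 30145419304 (w = 792508*38038 = 30145419304)
w - 1*200959 = 30145419304 - 1*200959 = 30145419304 - 200959 = 30145218345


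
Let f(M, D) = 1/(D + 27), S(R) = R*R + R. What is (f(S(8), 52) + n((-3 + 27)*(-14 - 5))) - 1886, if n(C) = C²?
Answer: 16277951/79 ≈ 2.0605e+5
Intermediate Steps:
S(R) = R + R² (S(R) = R² + R = R + R²)
f(M, D) = 1/(27 + D)
(f(S(8), 52) + n((-3 + 27)*(-14 - 5))) - 1886 = (1/(27 + 52) + ((-3 + 27)*(-14 - 5))²) - 1886 = (1/79 + (24*(-19))²) - 1886 = (1/79 + (-456)²) - 1886 = (1/79 + 207936) - 1886 = 16426945/79 - 1886 = 16277951/79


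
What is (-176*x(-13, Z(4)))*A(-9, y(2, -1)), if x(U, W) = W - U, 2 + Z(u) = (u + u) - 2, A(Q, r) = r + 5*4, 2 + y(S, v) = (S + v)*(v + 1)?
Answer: -53856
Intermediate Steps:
y(S, v) = -2 + (1 + v)*(S + v) (y(S, v) = -2 + (S + v)*(v + 1) = -2 + (S + v)*(1 + v) = -2 + (1 + v)*(S + v))
A(Q, r) = 20 + r (A(Q, r) = r + 20 = 20 + r)
Z(u) = -4 + 2*u (Z(u) = -2 + ((u + u) - 2) = -2 + (2*u - 2) = -2 + (-2 + 2*u) = -4 + 2*u)
(-176*x(-13, Z(4)))*A(-9, y(2, -1)) = (-176*((-4 + 2*4) - 1*(-13)))*(20 + (-2 + 2 - 1 + (-1)² + 2*(-1))) = (-176*((-4 + 8) + 13))*(20 + (-2 + 2 - 1 + 1 - 2)) = (-176*(4 + 13))*(20 - 2) = -176*17*18 = -2992*18 = -53856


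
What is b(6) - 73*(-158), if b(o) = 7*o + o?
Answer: 11582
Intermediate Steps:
b(o) = 8*o
b(6) - 73*(-158) = 8*6 - 73*(-158) = 48 + 11534 = 11582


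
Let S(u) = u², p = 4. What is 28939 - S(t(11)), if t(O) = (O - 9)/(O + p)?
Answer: 6511271/225 ≈ 28939.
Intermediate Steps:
t(O) = (-9 + O)/(4 + O) (t(O) = (O - 9)/(O + 4) = (-9 + O)/(4 + O))
28939 - S(t(11)) = 28939 - ((-9 + 11)/(4 + 11))² = 28939 - (2/15)² = 28939 - 1*4/225 = 28939 - 4/225 = 6511271/225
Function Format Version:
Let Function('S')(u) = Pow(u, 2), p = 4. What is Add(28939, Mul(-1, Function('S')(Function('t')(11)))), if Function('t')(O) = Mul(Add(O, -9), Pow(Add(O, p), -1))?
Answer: Rational(6511271, 225) ≈ 28939.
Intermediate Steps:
Function('t')(O) = Mul(Pow(Add(4, O), -1), Add(-9, O)) (Function('t')(O) = Mul(Add(O, -9), Pow(Add(O, 4), -1)) = Mul(Add(-9, O), Pow(Add(4, O), -1)) = Mul(Pow(Add(4, O), -1), Add(-9, O)))
Add(28939, Mul(-1, Function('S')(Function('t')(11)))) = Add(28939, Mul(-1, Pow(Mul(Pow(Add(4, 11), -1), Add(-9, 11)), 2))) = Add(28939, Mul(-1, Pow(Mul(Pow(15, -1), 2), 2))) = Add(28939, Mul(-1, Pow(Mul(Rational(1, 15), 2), 2))) = Add(28939, Mul(-1, Pow(Rational(2, 15), 2))) = Add(28939, Mul(-1, Rational(4, 225))) = Add(28939, Rational(-4, 225)) = Rational(6511271, 225)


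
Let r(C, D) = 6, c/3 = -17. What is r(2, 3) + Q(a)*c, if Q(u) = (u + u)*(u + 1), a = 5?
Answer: -3054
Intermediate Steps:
c = -51 (c = 3*(-17) = -51)
Q(u) = 2*u*(1 + u) (Q(u) = (2*u)*(1 + u) = 2*u*(1 + u))
r(2, 3) + Q(a)*c = 6 + (2*5*(1 + 5))*(-51) = 6 + (2*5*6)*(-51) = 6 + 60*(-51) = 6 - 3060 = -3054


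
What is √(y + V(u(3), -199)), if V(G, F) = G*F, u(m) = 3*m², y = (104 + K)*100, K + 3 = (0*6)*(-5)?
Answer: √4727 ≈ 68.753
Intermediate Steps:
K = -3 (K = -3 + (0*6)*(-5) = -3 + 0*(-5) = -3 + 0 = -3)
y = 10100 (y = (104 - 3)*100 = 101*100 = 10100)
V(G, F) = F*G
√(y + V(u(3), -199)) = √(10100 - 597*3²) = √(10100 - 597*9) = √(10100 - 199*27) = √(10100 - 5373) = √4727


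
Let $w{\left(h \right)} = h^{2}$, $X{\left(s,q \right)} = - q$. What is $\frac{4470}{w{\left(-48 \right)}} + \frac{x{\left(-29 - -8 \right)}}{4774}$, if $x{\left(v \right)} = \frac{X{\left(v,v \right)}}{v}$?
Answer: $\frac{1778123}{916608} \approx 1.9399$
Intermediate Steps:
$x{\left(v \right)} = -1$ ($x{\left(v \right)} = \frac{\left(-1\right) v}{v} = -1$)
$\frac{4470}{w{\left(-48 \right)}} + \frac{x{\left(-29 - -8 \right)}}{4774} = \frac{4470}{\left(-48\right)^{2}} - \frac{1}{4774} = \frac{4470}{2304} - \frac{1}{4774} = 4470 \cdot \frac{1}{2304} - \frac{1}{4774} = \frac{745}{384} - \frac{1}{4774} = \frac{1778123}{916608}$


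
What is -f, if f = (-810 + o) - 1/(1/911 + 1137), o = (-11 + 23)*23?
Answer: 553122383/1035808 ≈ 534.00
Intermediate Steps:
o = 276 (o = 12*23 = 276)
f = -553122383/1035808 (f = (-810 + 276) - 1/(1/911 + 1137) = -534 - 1/(1/911 + 1137) = -534 - 1/1035808/911 = -534 - 1*911/1035808 = -534 - 911/1035808 = -553122383/1035808 ≈ -534.00)
-f = -1*(-553122383/1035808) = 553122383/1035808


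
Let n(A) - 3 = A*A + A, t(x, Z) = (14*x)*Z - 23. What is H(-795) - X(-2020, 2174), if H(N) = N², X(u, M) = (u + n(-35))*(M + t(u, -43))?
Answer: 1008075982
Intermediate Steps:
t(x, Z) = -23 + 14*Z*x (t(x, Z) = 14*Z*x - 23 = -23 + 14*Z*x)
n(A) = 3 + A + A² (n(A) = 3 + (A*A + A) = 3 + (A² + A) = 3 + (A + A²) = 3 + A + A²)
X(u, M) = (1193 + u)*(-23 + M - 602*u) (X(u, M) = (u + (3 - 35 + (-35)²))*(M + (-23 + 14*(-43)*u)) = (u + (3 - 35 + 1225))*(M + (-23 - 602*u)) = (u + 1193)*(-23 + M - 602*u) = (1193 + u)*(-23 + M - 602*u))
H(-795) - X(-2020, 2174) = (-795)² - (-27439 - 718209*(-2020) - 602*(-2020)² + 1193*2174 + 2174*(-2020)) = 632025 - (-27439 + 1450782180 - 602*4080400 + 2593582 - 4391480) = 632025 - (-27439 + 1450782180 - 2456400800 + 2593582 - 4391480) = 632025 - 1*(-1007443957) = 632025 + 1007443957 = 1008075982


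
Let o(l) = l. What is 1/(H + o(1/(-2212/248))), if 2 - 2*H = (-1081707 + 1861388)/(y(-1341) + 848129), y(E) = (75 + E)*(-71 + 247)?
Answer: 691596178/182893773 ≈ 3.7814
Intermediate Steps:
y(E) = 13200 + 176*E (y(E) = (75 + E)*176 = 13200 + 176*E)
H = 470945/1250626 (H = 1 - (-1081707 + 1861388)/(2*((13200 + 176*(-1341)) + 848129)) = 1 - 779681/(2*((13200 - 236016) + 848129)) = 1 - 779681/(2*(-222816 + 848129)) = 1 - 779681/(2*625313) = 1 - ½*779681/625313 = 1 - 779681/1250626 = 470945/1250626 ≈ 0.37657)
1/(H + o(1/(-2212/248))) = 1/(470945/1250626 + 1/(-2212/248)) = 1/(470945/1250626 + 1/(-2212*1/248)) = 1/(470945/1250626 + 1/(-553/62)) = 1/(470945/1250626 - 62/553) = 1/(182893773/691596178) = 691596178/182893773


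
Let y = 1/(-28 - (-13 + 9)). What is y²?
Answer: 1/576 ≈ 0.0017361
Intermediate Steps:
y = -1/24 (y = 1/(-28 - 1*(-4)) = 1/(-28 + 4) = 1/(-24) = -1/24 ≈ -0.041667)
y² = (-1/24)² = 1/576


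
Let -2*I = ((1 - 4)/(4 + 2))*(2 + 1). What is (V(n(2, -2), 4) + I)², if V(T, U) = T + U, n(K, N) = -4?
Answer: 9/16 ≈ 0.56250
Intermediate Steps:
I = ¾ (I = -(1 - 4)/(4 + 2)*(2 + 1)/2 = -(-3/6)*3/2 = -(-3*⅙)*3/2 = -(-1)*3/4 = -½*(-3/2) = ¾ ≈ 0.75000)
(V(n(2, -2), 4) + I)² = ((-4 + 4) + ¾)² = (0 + ¾)² = (¾)² = 9/16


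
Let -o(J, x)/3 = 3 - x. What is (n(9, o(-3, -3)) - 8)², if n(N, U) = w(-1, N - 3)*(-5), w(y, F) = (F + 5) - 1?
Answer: 3364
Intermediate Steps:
w(y, F) = 4 + F (w(y, F) = (5 + F) - 1 = 4 + F)
o(J, x) = -9 + 3*x (o(J, x) = -3*(3 - x) = -9 + 3*x)
n(N, U) = -5 - 5*N (n(N, U) = (4 + (N - 3))*(-5) = (4 + (-3 + N))*(-5) = (1 + N)*(-5) = -5 - 5*N)
(n(9, o(-3, -3)) - 8)² = ((-5 - 5*9) - 8)² = ((-5 - 45) - 8)² = (-50 - 8)² = (-58)² = 3364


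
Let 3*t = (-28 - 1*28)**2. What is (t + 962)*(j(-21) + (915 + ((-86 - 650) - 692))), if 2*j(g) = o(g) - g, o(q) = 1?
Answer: -3023044/3 ≈ -1.0077e+6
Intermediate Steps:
j(g) = 1/2 - g/2 (j(g) = (1 - g)/2 = 1/2 - g/2)
t = 3136/3 (t = (-28 - 1*28)**2/3 = (-28 - 28)**2/3 = (1/3)*(-56)**2 = (1/3)*3136 = 3136/3 ≈ 1045.3)
(t + 962)*(j(-21) + (915 + ((-86 - 650) - 692))) = (3136/3 + 962)*((1/2 - 1/2*(-21)) + (915 + ((-86 - 650) - 692))) = 6022*((1/2 + 21/2) + (915 + (-736 - 692)))/3 = 6022*(11 + (915 - 1428))/3 = 6022*(11 - 513)/3 = (6022/3)*(-502) = -3023044/3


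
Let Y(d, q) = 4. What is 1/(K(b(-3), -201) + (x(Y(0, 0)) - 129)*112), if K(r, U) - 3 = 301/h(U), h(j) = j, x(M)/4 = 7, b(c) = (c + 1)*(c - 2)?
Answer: -201/2273410 ≈ -8.8413e-5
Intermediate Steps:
b(c) = (1 + c)*(-2 + c)
x(M) = 28 (x(M) = 4*7 = 28)
K(r, U) = 3 + 301/U
1/(K(b(-3), -201) + (x(Y(0, 0)) - 129)*112) = 1/((3 + 301/(-201)) + (28 - 129)*112) = 1/((3 + 301*(-1/201)) - 101*112) = 1/((3 - 301/201) - 11312) = 1/(302/201 - 11312) = 1/(-2273410/201) = -201/2273410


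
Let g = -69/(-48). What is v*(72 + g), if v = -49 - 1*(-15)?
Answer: -19975/8 ≈ -2496.9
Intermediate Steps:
g = 23/16 (g = -69*(-1/48) = 23/16 ≈ 1.4375)
v = -34 (v = -49 + 15 = -34)
v*(72 + g) = -34*(72 + 23/16) = -34*1175/16 = -19975/8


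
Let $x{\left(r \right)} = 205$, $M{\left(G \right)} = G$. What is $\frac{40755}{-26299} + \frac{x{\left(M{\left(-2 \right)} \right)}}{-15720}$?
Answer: $- \frac{9939383}{6360312} \approx -1.5627$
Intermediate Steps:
$\frac{40755}{-26299} + \frac{x{\left(M{\left(-2 \right)} \right)}}{-15720} = \frac{40755}{-26299} + \frac{205}{-15720} = 40755 \left(- \frac{1}{26299}\right) + 205 \left(- \frac{1}{15720}\right) = - \frac{3135}{2023} - \frac{41}{3144} = - \frac{9939383}{6360312}$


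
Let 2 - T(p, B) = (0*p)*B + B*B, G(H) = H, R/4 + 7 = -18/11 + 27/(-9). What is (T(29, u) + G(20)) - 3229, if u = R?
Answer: -650191/121 ≈ -5373.5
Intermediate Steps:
R = -512/11 (R = -28 + 4*(-18/11 + 27/(-9)) = -28 + 4*(-18*1/11 + 27*(-⅑)) = -28 + 4*(-18/11 - 3) = -28 + 4*(-51/11) = -28 - 204/11 = -512/11 ≈ -46.545)
u = -512/11 ≈ -46.545
T(p, B) = 2 - B² (T(p, B) = 2 - ((0*p)*B + B*B) = 2 - (0*B + B²) = 2 - (0 + B²) = 2 - B²)
(T(29, u) + G(20)) - 3229 = ((2 - (-512/11)²) + 20) - 3229 = ((2 - 1*262144/121) + 20) - 3229 = ((2 - 262144/121) + 20) - 3229 = (-261902/121 + 20) - 3229 = -259482/121 - 3229 = -650191/121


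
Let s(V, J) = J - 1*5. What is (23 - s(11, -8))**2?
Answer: 1296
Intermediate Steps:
s(V, J) = -5 + J (s(V, J) = J - 5 = -5 + J)
(23 - s(11, -8))**2 = (23 - (-5 - 8))**2 = (23 - 1*(-13))**2 = (23 + 13)**2 = 36**2 = 1296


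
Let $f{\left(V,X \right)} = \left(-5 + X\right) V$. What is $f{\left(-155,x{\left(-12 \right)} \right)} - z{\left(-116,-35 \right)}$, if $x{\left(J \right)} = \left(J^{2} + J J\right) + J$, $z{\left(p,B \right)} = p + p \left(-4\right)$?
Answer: $-42353$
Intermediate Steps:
$z{\left(p,B \right)} = - 3 p$ ($z{\left(p,B \right)} = p - 4 p = - 3 p$)
$x{\left(J \right)} = J + 2 J^{2}$ ($x{\left(J \right)} = \left(J^{2} + J^{2}\right) + J = 2 J^{2} + J = J + 2 J^{2}$)
$f{\left(V,X \right)} = V \left(-5 + X\right)$
$f{\left(-155,x{\left(-12 \right)} \right)} - z{\left(-116,-35 \right)} = - 155 \left(-5 - 12 \left(1 + 2 \left(-12\right)\right)\right) - \left(-3\right) \left(-116\right) = - 155 \left(-5 - 12 \left(1 - 24\right)\right) - 348 = - 155 \left(-5 - -276\right) - 348 = - 155 \left(-5 + 276\right) - 348 = \left(-155\right) 271 - 348 = -42005 - 348 = -42353$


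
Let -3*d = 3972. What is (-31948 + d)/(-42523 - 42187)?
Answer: 16636/42355 ≈ 0.39278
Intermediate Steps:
d = -1324 (d = -1/3*3972 = -1324)
(-31948 + d)/(-42523 - 42187) = (-31948 - 1324)/(-42523 - 42187) = -33272/(-84710) = -33272*(-1/84710) = 16636/42355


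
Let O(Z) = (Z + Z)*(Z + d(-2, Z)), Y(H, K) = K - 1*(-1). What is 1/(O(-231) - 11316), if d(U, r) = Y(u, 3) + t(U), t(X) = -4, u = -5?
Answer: 1/95406 ≈ 1.0482e-5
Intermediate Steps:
Y(H, K) = 1 + K (Y(H, K) = K + 1 = 1 + K)
d(U, r) = 0 (d(U, r) = (1 + 3) - 4 = 4 - 4 = 0)
O(Z) = 2*Z**2 (O(Z) = (Z + Z)*(Z + 0) = (2*Z)*Z = 2*Z**2)
1/(O(-231) - 11316) = 1/(2*(-231)**2 - 11316) = 1/(2*53361 - 11316) = 1/(106722 - 11316) = 1/95406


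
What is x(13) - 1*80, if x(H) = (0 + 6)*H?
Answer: -2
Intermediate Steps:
x(H) = 6*H
x(13) - 1*80 = 6*13 - 1*80 = 78 - 80 = -2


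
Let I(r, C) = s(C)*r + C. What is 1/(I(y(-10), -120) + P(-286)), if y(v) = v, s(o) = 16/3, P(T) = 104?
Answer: -3/208 ≈ -0.014423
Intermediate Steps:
s(o) = 16/3 (s(o) = 16*(1/3) = 16/3)
I(r, C) = C + 16*r/3 (I(r, C) = 16*r/3 + C = C + 16*r/3)
1/(I(y(-10), -120) + P(-286)) = 1/((-120 + (16/3)*(-10)) + 104) = 1/((-120 - 160/3) + 104) = 1/(-520/3 + 104) = 1/(-208/3) = -3/208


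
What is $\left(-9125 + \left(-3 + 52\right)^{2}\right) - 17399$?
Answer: $-24123$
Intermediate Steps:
$\left(-9125 + \left(-3 + 52\right)^{2}\right) - 17399 = \left(-9125 + 49^{2}\right) - 17399 = \left(-9125 + 2401\right) - 17399 = -6724 - 17399 = -24123$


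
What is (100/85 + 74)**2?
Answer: 1633284/289 ≈ 5651.5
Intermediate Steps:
(100/85 + 74)**2 = (100*(1/85) + 74)**2 = (20/17 + 74)**2 = (1278/17)**2 = 1633284/289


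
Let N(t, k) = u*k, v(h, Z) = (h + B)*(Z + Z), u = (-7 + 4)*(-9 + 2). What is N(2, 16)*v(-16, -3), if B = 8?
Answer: 16128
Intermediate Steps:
u = 21 (u = -3*(-7) = 21)
v(h, Z) = 2*Z*(8 + h) (v(h, Z) = (h + 8)*(Z + Z) = (8 + h)*(2*Z) = 2*Z*(8 + h))
N(t, k) = 21*k
N(2, 16)*v(-16, -3) = (21*16)*(2*(-3)*(8 - 16)) = 336*(2*(-3)*(-8)) = 336*48 = 16128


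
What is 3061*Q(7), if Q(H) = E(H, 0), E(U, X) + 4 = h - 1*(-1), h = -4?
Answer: -21427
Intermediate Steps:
E(U, X) = -7 (E(U, X) = -4 + (-4 - 1*(-1)) = -4 + (-4 + 1) = -4 - 3 = -7)
Q(H) = -7
3061*Q(7) = 3061*(-7) = -21427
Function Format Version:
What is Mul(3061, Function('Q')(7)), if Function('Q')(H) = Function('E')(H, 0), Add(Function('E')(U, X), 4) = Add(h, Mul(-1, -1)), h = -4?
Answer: -21427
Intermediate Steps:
Function('E')(U, X) = -7 (Function('E')(U, X) = Add(-4, Add(-4, Mul(-1, -1))) = Add(-4, Add(-4, 1)) = Add(-4, -3) = -7)
Function('Q')(H) = -7
Mul(3061, Function('Q')(7)) = Mul(3061, -7) = -21427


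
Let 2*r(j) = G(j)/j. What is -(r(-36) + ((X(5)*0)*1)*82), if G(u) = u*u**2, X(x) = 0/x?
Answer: -648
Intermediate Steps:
X(x) = 0
G(u) = u**3
r(j) = j**2/2 (r(j) = (j**3/j)/2 = j**2/2)
-(r(-36) + ((X(5)*0)*1)*82) = -((1/2)*(-36)**2 + ((0*0)*1)*82) = -((1/2)*1296 + (0*1)*82) = -(648 + 0*82) = -(648 + 0) = -1*648 = -648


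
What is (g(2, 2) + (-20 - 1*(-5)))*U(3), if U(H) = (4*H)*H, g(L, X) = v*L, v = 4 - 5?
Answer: -612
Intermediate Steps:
v = -1
g(L, X) = -L
U(H) = 4*H**2
(g(2, 2) + (-20 - 1*(-5)))*U(3) = (-1*2 + (-20 - 1*(-5)))*(4*3**2) = (-2 + (-20 + 5))*(4*9) = (-2 - 15)*36 = -17*36 = -612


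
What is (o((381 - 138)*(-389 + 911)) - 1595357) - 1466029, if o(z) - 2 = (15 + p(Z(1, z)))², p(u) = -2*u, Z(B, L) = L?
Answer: 64348958945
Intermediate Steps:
o(z) = 2 + (15 - 2*z)²
(o((381 - 138)*(-389 + 911)) - 1595357) - 1466029 = ((2 + (-15 + 2*((381 - 138)*(-389 + 911)))²) - 1595357) - 1466029 = ((2 + (-15 + 2*(243*522))²) - 1595357) - 1466029 = ((2 + (-15 + 2*126846)²) - 1595357) - 1466029 = ((2 + (-15 + 253692)²) - 1595357) - 1466029 = ((2 + 253677²) - 1595357) - 1466029 = ((2 + 64352020329) - 1595357) - 1466029 = (64352020331 - 1595357) - 1466029 = 64350424974 - 1466029 = 64348958945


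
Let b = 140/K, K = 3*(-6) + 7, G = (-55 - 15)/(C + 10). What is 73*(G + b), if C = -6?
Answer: -48545/22 ≈ -2206.6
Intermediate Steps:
G = -35/2 (G = (-55 - 15)/(-6 + 10) = -70/4 = -70*¼ = -35/2 ≈ -17.500)
K = -11 (K = -18 + 7 = -11)
b = -140/11 (b = 140/(-11) = 140*(-1/11) = -140/11 ≈ -12.727)
73*(G + b) = 73*(-35/2 - 140/11) = 73*(-665/22) = -48545/22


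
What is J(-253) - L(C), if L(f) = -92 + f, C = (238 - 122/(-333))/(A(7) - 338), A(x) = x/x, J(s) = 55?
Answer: 16575863/112221 ≈ 147.71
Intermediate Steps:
A(x) = 1
C = -79376/112221 (C = (238 - 122/(-333))/(1 - 338) = (238 - 122*(-1/333))/(-337) = (238 + 122/333)*(-1/337) = (79376/333)*(-1/337) = -79376/112221 ≈ -0.70732)
J(-253) - L(C) = 55 - (-92 - 79376/112221) = 55 - 1*(-10403708/112221) = 55 + 10403708/112221 = 16575863/112221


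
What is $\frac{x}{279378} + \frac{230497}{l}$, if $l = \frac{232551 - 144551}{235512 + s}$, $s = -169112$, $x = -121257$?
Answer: $\frac{13497063898}{77605} \approx 1.7392 \cdot 10^{5}$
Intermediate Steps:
$l = \frac{110}{83}$ ($l = \frac{232551 - 144551}{235512 - 169112} = \frac{88000}{66400} = 88000 \cdot \frac{1}{66400} = \frac{110}{83} \approx 1.3253$)
$\frac{x}{279378} + \frac{230497}{l} = - \frac{121257}{279378} + \frac{230497}{\frac{110}{83}} = \left(-121257\right) \frac{1}{279378} + 230497 \cdot \frac{83}{110} = - \frac{13473}{31042} + \frac{19131251}{110} = \frac{13497063898}{77605}$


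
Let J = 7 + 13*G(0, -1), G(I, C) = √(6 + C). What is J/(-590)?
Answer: -7/590 - 13*√5/590 ≈ -0.061134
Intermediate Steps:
J = 7 + 13*√5 (J = 7 + 13*√(6 - 1) = 7 + 13*√5 ≈ 36.069)
J/(-590) = (7 + 13*√5)/(-590) = (7 + 13*√5)*(-1/590) = -7/590 - 13*√5/590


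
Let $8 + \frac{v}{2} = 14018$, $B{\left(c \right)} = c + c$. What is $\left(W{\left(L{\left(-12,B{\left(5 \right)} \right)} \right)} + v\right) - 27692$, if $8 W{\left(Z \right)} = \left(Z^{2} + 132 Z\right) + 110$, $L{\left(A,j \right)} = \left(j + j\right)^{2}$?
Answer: $\frac{107767}{4} \approx 26942.0$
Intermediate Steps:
$B{\left(c \right)} = 2 c$
$L{\left(A,j \right)} = 4 j^{2}$ ($L{\left(A,j \right)} = \left(2 j\right)^{2} = 4 j^{2}$)
$W{\left(Z \right)} = \frac{55}{4} + \frac{Z^{2}}{8} + \frac{33 Z}{2}$ ($W{\left(Z \right)} = \frac{\left(Z^{2} + 132 Z\right) + 110}{8} = \frac{110 + Z^{2} + 132 Z}{8} = \frac{55}{4} + \frac{Z^{2}}{8} + \frac{33 Z}{2}$)
$v = 28020$ ($v = -16 + 2 \cdot 14018 = -16 + 28036 = 28020$)
$\left(W{\left(L{\left(-12,B{\left(5 \right)} \right)} \right)} + v\right) - 27692 = \left(\left(\frac{55}{4} + \frac{\left(4 \left(2 \cdot 5\right)^{2}\right)^{2}}{8} + \frac{33 \cdot 4 \left(2 \cdot 5\right)^{2}}{2}\right) + 28020\right) - 27692 = \left(\left(\frac{55}{4} + \frac{\left(4 \cdot 10^{2}\right)^{2}}{8} + \frac{33 \cdot 4 \cdot 10^{2}}{2}\right) + 28020\right) - 27692 = \left(\left(\frac{55}{4} + \frac{\left(4 \cdot 100\right)^{2}}{8} + \frac{33 \cdot 4 \cdot 100}{2}\right) + 28020\right) - 27692 = \left(\left(\frac{55}{4} + \frac{400^{2}}{8} + \frac{33}{2} \cdot 400\right) + 28020\right) - 27692 = \left(\left(\frac{55}{4} + \frac{1}{8} \cdot 160000 + 6600\right) + 28020\right) - 27692 = \left(\left(\frac{55}{4} + 20000 + 6600\right) + 28020\right) - 27692 = \left(\frac{106455}{4} + 28020\right) - 27692 = \frac{218535}{4} - 27692 = \frac{107767}{4}$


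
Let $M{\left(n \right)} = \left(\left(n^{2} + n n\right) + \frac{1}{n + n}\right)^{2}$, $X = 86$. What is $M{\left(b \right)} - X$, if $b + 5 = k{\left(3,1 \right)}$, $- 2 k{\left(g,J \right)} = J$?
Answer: $\frac{1724617}{484} \approx 3563.3$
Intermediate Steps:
$k{\left(g,J \right)} = - \frac{J}{2}$
$b = - \frac{11}{2}$ ($b = -5 - \frac{1}{2} = - \frac{11}{2} \approx -5.5$)
$M{\left(n \right)} = \left(\frac{1}{2 n} + 2 n^{2}\right)^{2}$ ($M{\left(n \right)} = \left(\left(n^{2} + n^{2}\right) + \frac{1}{2 n}\right)^{2} = \left(2 n^{2} + \frac{1}{2 n}\right)^{2} = \left(\frac{1}{2 n} + 2 n^{2}\right)^{2}$)
$M{\left(b \right)} - X = \frac{\left(1 + 4 \left(- \frac{11}{2}\right)^{3}\right)^{2}}{4 \cdot \frac{121}{4}} - 86 = \frac{1}{4} \cdot \frac{4}{121} \left(1 + 4 \left(- \frac{1331}{8}\right)\right)^{2} - 86 = \frac{1}{4} \cdot \frac{4}{121} \left(1 - \frac{1331}{2}\right)^{2} - 86 = \frac{1}{4} \cdot \frac{4}{121} \left(- \frac{1329}{2}\right)^{2} - 86 = \frac{1}{4} \cdot \frac{4}{121} \cdot \frac{1766241}{4} - 86 = \frac{1766241}{484} - 86 = \frac{1724617}{484}$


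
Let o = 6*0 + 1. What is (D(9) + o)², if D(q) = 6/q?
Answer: 25/9 ≈ 2.7778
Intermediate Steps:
o = 1 (o = 0 + 1 = 1)
(D(9) + o)² = (6/9 + 1)² = (6*(⅑) + 1)² = (⅔ + 1)² = (5/3)² = 25/9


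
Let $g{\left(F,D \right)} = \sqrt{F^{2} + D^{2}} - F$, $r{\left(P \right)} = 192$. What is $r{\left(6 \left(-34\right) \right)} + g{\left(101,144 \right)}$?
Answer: $91 + \sqrt{30937} \approx 266.89$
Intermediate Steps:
$g{\left(F,D \right)} = \sqrt{D^{2} + F^{2}} - F$
$r{\left(6 \left(-34\right) \right)} + g{\left(101,144 \right)} = 192 + \left(\sqrt{144^{2} + 101^{2}} - 101\right) = 192 - \left(101 - \sqrt{20736 + 10201}\right) = 192 - \left(101 - \sqrt{30937}\right) = 91 + \sqrt{30937}$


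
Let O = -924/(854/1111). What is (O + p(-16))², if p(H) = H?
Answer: 5520787204/3721 ≈ 1.4837e+6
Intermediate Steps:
O = -73326/61 (O = -924/(854*(1/1111)) = -924/854/1111 = -924*1111/854 = -73326/61 ≈ -1202.1)
(O + p(-16))² = (-73326/61 - 16)² = (-74302/61)² = 5520787204/3721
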